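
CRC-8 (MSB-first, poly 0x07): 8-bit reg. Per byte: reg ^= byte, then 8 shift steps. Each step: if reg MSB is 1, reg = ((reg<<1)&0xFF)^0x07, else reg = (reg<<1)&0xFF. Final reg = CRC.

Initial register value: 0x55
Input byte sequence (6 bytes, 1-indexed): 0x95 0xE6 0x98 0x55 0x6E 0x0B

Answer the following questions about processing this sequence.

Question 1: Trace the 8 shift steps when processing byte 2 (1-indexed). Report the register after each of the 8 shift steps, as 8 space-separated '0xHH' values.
Answer: 0x57 0xAE 0x5B 0xB6 0x6B 0xD6 0xAB 0x51

Derivation:
After byte 1 (0x95): reg=0x4E
Register before byte 2: 0x4E
After XOR with byte 0xE6: 0xA8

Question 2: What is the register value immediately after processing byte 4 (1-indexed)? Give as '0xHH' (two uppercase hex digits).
After byte 1 (0x95): reg=0x4E
After byte 2 (0xE6): reg=0x51
After byte 3 (0x98): reg=0x71
After byte 4 (0x55): reg=0xFC

Answer: 0xFC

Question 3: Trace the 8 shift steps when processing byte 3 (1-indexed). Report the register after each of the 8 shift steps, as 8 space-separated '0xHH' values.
Answer: 0x95 0x2D 0x5A 0xB4 0x6F 0xDE 0xBB 0x71

Derivation:
After byte 1 (0x95): reg=0x4E
After byte 2 (0xE6): reg=0x51
Register before byte 3: 0x51
After XOR with byte 0x98: 0xC9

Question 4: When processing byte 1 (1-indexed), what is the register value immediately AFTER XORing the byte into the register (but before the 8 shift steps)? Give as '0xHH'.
Register before byte 1: 0x55
Byte 1: 0x95
0x55 XOR 0x95 = 0xC0

Answer: 0xC0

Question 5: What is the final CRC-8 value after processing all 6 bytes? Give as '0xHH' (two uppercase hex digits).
Answer: 0xFA

Derivation:
After byte 1 (0x95): reg=0x4E
After byte 2 (0xE6): reg=0x51
After byte 3 (0x98): reg=0x71
After byte 4 (0x55): reg=0xFC
After byte 5 (0x6E): reg=0xF7
After byte 6 (0x0B): reg=0xFA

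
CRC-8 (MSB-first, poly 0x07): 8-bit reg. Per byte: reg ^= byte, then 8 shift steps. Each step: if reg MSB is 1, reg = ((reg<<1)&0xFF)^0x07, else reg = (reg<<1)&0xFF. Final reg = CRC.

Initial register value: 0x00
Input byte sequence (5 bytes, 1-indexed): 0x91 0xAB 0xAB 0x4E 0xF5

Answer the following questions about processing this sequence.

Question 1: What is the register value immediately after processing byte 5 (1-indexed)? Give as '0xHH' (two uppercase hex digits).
After byte 1 (0x91): reg=0xFE
After byte 2 (0xAB): reg=0xAC
After byte 3 (0xAB): reg=0x15
After byte 4 (0x4E): reg=0x86
After byte 5 (0xF5): reg=0x5E

Answer: 0x5E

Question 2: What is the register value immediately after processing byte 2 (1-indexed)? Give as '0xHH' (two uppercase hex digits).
Answer: 0xAC

Derivation:
After byte 1 (0x91): reg=0xFE
After byte 2 (0xAB): reg=0xAC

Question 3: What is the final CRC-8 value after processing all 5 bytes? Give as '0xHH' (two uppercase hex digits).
After byte 1 (0x91): reg=0xFE
After byte 2 (0xAB): reg=0xAC
After byte 3 (0xAB): reg=0x15
After byte 4 (0x4E): reg=0x86
After byte 5 (0xF5): reg=0x5E

Answer: 0x5E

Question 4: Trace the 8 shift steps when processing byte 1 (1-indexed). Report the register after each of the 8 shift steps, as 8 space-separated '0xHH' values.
Answer: 0x25 0x4A 0x94 0x2F 0x5E 0xBC 0x7F 0xFE

Derivation:
Register before byte 1: 0x00
After XOR with byte 0x91: 0x91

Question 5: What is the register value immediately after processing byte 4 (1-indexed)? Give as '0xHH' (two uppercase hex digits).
Answer: 0x86

Derivation:
After byte 1 (0x91): reg=0xFE
After byte 2 (0xAB): reg=0xAC
After byte 3 (0xAB): reg=0x15
After byte 4 (0x4E): reg=0x86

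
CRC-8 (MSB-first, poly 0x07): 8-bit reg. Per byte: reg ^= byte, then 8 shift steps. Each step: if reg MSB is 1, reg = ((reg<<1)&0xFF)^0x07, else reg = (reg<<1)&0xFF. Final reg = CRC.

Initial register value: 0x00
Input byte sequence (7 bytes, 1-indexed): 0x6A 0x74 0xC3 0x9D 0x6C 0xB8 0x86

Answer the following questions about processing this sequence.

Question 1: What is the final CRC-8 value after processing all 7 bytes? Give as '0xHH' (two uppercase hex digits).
Answer: 0xD2

Derivation:
After byte 1 (0x6A): reg=0x11
After byte 2 (0x74): reg=0x3C
After byte 3 (0xC3): reg=0xF3
After byte 4 (0x9D): reg=0x0D
After byte 5 (0x6C): reg=0x20
After byte 6 (0xB8): reg=0xC1
After byte 7 (0x86): reg=0xD2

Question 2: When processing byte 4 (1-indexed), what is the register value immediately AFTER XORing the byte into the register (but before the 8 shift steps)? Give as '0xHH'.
Answer: 0x6E

Derivation:
Register before byte 4: 0xF3
Byte 4: 0x9D
0xF3 XOR 0x9D = 0x6E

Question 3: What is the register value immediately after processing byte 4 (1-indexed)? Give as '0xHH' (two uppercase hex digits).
Answer: 0x0D

Derivation:
After byte 1 (0x6A): reg=0x11
After byte 2 (0x74): reg=0x3C
After byte 3 (0xC3): reg=0xF3
After byte 4 (0x9D): reg=0x0D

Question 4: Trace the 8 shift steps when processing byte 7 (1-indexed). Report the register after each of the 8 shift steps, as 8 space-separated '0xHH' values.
After byte 1 (0x6A): reg=0x11
After byte 2 (0x74): reg=0x3C
After byte 3 (0xC3): reg=0xF3
After byte 4 (0x9D): reg=0x0D
After byte 5 (0x6C): reg=0x20
After byte 6 (0xB8): reg=0xC1
Register before byte 7: 0xC1
After XOR with byte 0x86: 0x47

Answer: 0x8E 0x1B 0x36 0x6C 0xD8 0xB7 0x69 0xD2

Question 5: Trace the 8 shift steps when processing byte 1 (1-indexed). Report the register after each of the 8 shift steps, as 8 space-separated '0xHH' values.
Answer: 0xD4 0xAF 0x59 0xB2 0x63 0xC6 0x8B 0x11

Derivation:
Register before byte 1: 0x00
After XOR with byte 0x6A: 0x6A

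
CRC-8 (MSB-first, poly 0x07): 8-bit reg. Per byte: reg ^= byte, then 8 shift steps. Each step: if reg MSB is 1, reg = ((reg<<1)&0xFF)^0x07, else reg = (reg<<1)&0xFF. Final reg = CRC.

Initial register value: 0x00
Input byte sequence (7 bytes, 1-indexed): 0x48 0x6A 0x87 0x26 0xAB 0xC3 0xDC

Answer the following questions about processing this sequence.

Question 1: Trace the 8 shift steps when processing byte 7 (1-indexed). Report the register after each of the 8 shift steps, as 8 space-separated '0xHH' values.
Answer: 0x62 0xC4 0x8F 0x19 0x32 0x64 0xC8 0x97

Derivation:
After byte 1 (0x48): reg=0xFF
After byte 2 (0x6A): reg=0xE2
After byte 3 (0x87): reg=0x3C
After byte 4 (0x26): reg=0x46
After byte 5 (0xAB): reg=0x8D
After byte 6 (0xC3): reg=0xED
Register before byte 7: 0xED
After XOR with byte 0xDC: 0x31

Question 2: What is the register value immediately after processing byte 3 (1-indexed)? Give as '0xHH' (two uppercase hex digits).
After byte 1 (0x48): reg=0xFF
After byte 2 (0x6A): reg=0xE2
After byte 3 (0x87): reg=0x3C

Answer: 0x3C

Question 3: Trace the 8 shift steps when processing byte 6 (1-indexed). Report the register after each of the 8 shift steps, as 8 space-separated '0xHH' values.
Answer: 0x9C 0x3F 0x7E 0xFC 0xFF 0xF9 0xF5 0xED

Derivation:
After byte 1 (0x48): reg=0xFF
After byte 2 (0x6A): reg=0xE2
After byte 3 (0x87): reg=0x3C
After byte 4 (0x26): reg=0x46
After byte 5 (0xAB): reg=0x8D
Register before byte 6: 0x8D
After XOR with byte 0xC3: 0x4E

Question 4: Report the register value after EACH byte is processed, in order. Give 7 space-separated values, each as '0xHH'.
0xFF 0xE2 0x3C 0x46 0x8D 0xED 0x97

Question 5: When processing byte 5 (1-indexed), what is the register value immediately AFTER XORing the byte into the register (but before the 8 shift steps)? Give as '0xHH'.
Register before byte 5: 0x46
Byte 5: 0xAB
0x46 XOR 0xAB = 0xED

Answer: 0xED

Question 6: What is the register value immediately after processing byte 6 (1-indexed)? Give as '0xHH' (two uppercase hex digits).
After byte 1 (0x48): reg=0xFF
After byte 2 (0x6A): reg=0xE2
After byte 3 (0x87): reg=0x3C
After byte 4 (0x26): reg=0x46
After byte 5 (0xAB): reg=0x8D
After byte 6 (0xC3): reg=0xED

Answer: 0xED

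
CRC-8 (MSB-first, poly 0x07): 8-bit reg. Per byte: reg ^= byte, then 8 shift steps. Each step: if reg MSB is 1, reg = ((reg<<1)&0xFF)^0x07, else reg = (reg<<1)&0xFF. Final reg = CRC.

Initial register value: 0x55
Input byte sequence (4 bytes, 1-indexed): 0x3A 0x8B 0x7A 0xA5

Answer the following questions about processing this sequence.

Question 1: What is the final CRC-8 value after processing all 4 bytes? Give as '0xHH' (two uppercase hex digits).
Answer: 0x32

Derivation:
After byte 1 (0x3A): reg=0x0A
After byte 2 (0x8B): reg=0x8E
After byte 3 (0x7A): reg=0xC2
After byte 4 (0xA5): reg=0x32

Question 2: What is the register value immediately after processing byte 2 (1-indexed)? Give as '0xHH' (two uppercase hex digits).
After byte 1 (0x3A): reg=0x0A
After byte 2 (0x8B): reg=0x8E

Answer: 0x8E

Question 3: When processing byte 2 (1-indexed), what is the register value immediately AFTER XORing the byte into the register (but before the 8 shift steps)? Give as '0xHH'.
Answer: 0x81

Derivation:
Register before byte 2: 0x0A
Byte 2: 0x8B
0x0A XOR 0x8B = 0x81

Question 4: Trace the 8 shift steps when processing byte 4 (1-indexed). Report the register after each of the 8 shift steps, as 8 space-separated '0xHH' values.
After byte 1 (0x3A): reg=0x0A
After byte 2 (0x8B): reg=0x8E
After byte 3 (0x7A): reg=0xC2
Register before byte 4: 0xC2
After XOR with byte 0xA5: 0x67

Answer: 0xCE 0x9B 0x31 0x62 0xC4 0x8F 0x19 0x32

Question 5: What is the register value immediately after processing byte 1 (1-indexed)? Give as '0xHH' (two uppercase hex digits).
After byte 1 (0x3A): reg=0x0A

Answer: 0x0A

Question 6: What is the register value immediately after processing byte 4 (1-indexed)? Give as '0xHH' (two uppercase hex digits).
Answer: 0x32

Derivation:
After byte 1 (0x3A): reg=0x0A
After byte 2 (0x8B): reg=0x8E
After byte 3 (0x7A): reg=0xC2
After byte 4 (0xA5): reg=0x32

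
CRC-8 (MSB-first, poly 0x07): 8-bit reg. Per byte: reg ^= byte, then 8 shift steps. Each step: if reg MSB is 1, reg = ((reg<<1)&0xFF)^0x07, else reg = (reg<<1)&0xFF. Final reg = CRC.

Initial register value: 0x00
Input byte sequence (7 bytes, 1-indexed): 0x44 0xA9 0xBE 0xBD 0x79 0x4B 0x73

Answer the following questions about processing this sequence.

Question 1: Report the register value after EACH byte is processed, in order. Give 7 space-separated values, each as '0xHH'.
0xDB 0x59 0xBB 0x12 0x16 0x94 0xBB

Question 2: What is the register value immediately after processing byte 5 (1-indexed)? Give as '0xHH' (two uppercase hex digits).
Answer: 0x16

Derivation:
After byte 1 (0x44): reg=0xDB
After byte 2 (0xA9): reg=0x59
After byte 3 (0xBE): reg=0xBB
After byte 4 (0xBD): reg=0x12
After byte 5 (0x79): reg=0x16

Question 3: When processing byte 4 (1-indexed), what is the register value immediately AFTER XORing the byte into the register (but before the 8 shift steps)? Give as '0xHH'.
Answer: 0x06

Derivation:
Register before byte 4: 0xBB
Byte 4: 0xBD
0xBB XOR 0xBD = 0x06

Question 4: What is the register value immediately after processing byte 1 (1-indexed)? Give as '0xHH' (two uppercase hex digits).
Answer: 0xDB

Derivation:
After byte 1 (0x44): reg=0xDB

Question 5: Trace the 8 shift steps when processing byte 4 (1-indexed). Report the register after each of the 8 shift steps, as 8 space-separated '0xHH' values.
After byte 1 (0x44): reg=0xDB
After byte 2 (0xA9): reg=0x59
After byte 3 (0xBE): reg=0xBB
Register before byte 4: 0xBB
After XOR with byte 0xBD: 0x06

Answer: 0x0C 0x18 0x30 0x60 0xC0 0x87 0x09 0x12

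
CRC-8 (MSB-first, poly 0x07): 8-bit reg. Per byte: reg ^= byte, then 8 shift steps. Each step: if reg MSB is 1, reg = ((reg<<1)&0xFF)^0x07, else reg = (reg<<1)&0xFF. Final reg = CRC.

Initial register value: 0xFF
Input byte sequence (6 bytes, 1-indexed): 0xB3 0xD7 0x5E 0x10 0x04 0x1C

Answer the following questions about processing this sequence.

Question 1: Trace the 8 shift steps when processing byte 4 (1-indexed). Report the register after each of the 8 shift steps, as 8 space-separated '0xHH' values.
After byte 1 (0xB3): reg=0xE3
After byte 2 (0xD7): reg=0x8C
After byte 3 (0x5E): reg=0x30
Register before byte 4: 0x30
After XOR with byte 0x10: 0x20

Answer: 0x40 0x80 0x07 0x0E 0x1C 0x38 0x70 0xE0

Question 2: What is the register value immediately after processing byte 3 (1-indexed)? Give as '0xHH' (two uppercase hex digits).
Answer: 0x30

Derivation:
After byte 1 (0xB3): reg=0xE3
After byte 2 (0xD7): reg=0x8C
After byte 3 (0x5E): reg=0x30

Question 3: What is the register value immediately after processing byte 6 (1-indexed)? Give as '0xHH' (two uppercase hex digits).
Answer: 0x43

Derivation:
After byte 1 (0xB3): reg=0xE3
After byte 2 (0xD7): reg=0x8C
After byte 3 (0x5E): reg=0x30
After byte 4 (0x10): reg=0xE0
After byte 5 (0x04): reg=0xB2
After byte 6 (0x1C): reg=0x43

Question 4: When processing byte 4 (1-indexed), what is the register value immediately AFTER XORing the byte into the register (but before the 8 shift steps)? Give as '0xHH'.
Answer: 0x20

Derivation:
Register before byte 4: 0x30
Byte 4: 0x10
0x30 XOR 0x10 = 0x20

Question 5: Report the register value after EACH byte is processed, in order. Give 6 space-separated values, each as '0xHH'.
0xE3 0x8C 0x30 0xE0 0xB2 0x43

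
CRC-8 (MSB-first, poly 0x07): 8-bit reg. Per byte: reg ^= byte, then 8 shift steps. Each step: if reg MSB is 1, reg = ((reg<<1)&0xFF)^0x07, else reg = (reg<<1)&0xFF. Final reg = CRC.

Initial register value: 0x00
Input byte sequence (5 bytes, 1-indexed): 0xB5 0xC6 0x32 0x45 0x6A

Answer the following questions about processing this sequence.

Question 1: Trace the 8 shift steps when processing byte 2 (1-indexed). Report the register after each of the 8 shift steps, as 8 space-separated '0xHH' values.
Answer: 0x8F 0x19 0x32 0x64 0xC8 0x97 0x29 0x52

Derivation:
After byte 1 (0xB5): reg=0x02
Register before byte 2: 0x02
After XOR with byte 0xC6: 0xC4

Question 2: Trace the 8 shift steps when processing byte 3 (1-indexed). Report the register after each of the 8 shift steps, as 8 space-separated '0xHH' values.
Answer: 0xC0 0x87 0x09 0x12 0x24 0x48 0x90 0x27

Derivation:
After byte 1 (0xB5): reg=0x02
After byte 2 (0xC6): reg=0x52
Register before byte 3: 0x52
After XOR with byte 0x32: 0x60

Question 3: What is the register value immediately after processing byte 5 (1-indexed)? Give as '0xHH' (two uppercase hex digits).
Answer: 0xCE

Derivation:
After byte 1 (0xB5): reg=0x02
After byte 2 (0xC6): reg=0x52
After byte 3 (0x32): reg=0x27
After byte 4 (0x45): reg=0x29
After byte 5 (0x6A): reg=0xCE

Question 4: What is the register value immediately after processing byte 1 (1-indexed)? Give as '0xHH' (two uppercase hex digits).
Answer: 0x02

Derivation:
After byte 1 (0xB5): reg=0x02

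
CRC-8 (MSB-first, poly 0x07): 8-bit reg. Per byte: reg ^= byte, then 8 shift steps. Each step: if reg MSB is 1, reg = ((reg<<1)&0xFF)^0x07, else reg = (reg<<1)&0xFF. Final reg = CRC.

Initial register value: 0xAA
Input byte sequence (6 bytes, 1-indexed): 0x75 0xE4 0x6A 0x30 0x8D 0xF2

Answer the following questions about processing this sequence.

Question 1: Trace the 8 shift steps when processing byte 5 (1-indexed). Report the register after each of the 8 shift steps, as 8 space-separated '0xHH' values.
After byte 1 (0x75): reg=0x13
After byte 2 (0xE4): reg=0xCB
After byte 3 (0x6A): reg=0x6E
After byte 4 (0x30): reg=0x9D
Register before byte 5: 0x9D
After XOR with byte 0x8D: 0x10

Answer: 0x20 0x40 0x80 0x07 0x0E 0x1C 0x38 0x70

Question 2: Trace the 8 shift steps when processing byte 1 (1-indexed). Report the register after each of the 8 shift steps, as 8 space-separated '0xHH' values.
Register before byte 1: 0xAA
After XOR with byte 0x75: 0xDF

Answer: 0xB9 0x75 0xEA 0xD3 0xA1 0x45 0x8A 0x13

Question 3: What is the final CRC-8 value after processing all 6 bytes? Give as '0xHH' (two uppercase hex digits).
After byte 1 (0x75): reg=0x13
After byte 2 (0xE4): reg=0xCB
After byte 3 (0x6A): reg=0x6E
After byte 4 (0x30): reg=0x9D
After byte 5 (0x8D): reg=0x70
After byte 6 (0xF2): reg=0x87

Answer: 0x87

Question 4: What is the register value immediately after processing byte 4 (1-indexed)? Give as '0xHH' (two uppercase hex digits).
After byte 1 (0x75): reg=0x13
After byte 2 (0xE4): reg=0xCB
After byte 3 (0x6A): reg=0x6E
After byte 4 (0x30): reg=0x9D

Answer: 0x9D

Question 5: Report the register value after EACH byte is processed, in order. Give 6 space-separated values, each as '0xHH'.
0x13 0xCB 0x6E 0x9D 0x70 0x87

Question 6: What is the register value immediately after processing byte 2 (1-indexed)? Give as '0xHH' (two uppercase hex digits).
Answer: 0xCB

Derivation:
After byte 1 (0x75): reg=0x13
After byte 2 (0xE4): reg=0xCB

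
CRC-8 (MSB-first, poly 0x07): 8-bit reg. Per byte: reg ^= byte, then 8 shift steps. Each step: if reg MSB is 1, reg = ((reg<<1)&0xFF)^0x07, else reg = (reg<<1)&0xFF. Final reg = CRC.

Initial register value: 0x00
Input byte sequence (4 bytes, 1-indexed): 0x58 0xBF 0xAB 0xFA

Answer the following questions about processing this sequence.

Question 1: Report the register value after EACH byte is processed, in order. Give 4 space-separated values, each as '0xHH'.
0x8F 0x90 0xA1 0x86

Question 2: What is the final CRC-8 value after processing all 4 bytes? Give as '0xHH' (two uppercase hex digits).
After byte 1 (0x58): reg=0x8F
After byte 2 (0xBF): reg=0x90
After byte 3 (0xAB): reg=0xA1
After byte 4 (0xFA): reg=0x86

Answer: 0x86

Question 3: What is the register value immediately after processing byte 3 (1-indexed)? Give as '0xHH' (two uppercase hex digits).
After byte 1 (0x58): reg=0x8F
After byte 2 (0xBF): reg=0x90
After byte 3 (0xAB): reg=0xA1

Answer: 0xA1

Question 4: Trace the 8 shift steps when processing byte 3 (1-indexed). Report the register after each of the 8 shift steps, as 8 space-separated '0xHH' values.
After byte 1 (0x58): reg=0x8F
After byte 2 (0xBF): reg=0x90
Register before byte 3: 0x90
After XOR with byte 0xAB: 0x3B

Answer: 0x76 0xEC 0xDF 0xB9 0x75 0xEA 0xD3 0xA1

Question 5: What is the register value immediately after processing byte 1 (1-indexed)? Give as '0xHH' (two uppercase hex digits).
After byte 1 (0x58): reg=0x8F

Answer: 0x8F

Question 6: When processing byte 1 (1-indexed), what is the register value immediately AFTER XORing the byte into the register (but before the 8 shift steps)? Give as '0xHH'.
Register before byte 1: 0x00
Byte 1: 0x58
0x00 XOR 0x58 = 0x58

Answer: 0x58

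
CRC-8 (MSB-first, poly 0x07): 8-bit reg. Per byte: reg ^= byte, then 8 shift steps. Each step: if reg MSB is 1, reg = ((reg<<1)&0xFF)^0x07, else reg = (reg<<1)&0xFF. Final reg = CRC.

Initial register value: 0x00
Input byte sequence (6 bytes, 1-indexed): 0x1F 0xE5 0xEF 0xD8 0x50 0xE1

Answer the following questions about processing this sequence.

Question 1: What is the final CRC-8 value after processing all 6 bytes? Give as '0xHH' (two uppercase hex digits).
After byte 1 (0x1F): reg=0x5D
After byte 2 (0xE5): reg=0x21
After byte 3 (0xEF): reg=0x64
After byte 4 (0xD8): reg=0x3D
After byte 5 (0x50): reg=0x04
After byte 6 (0xE1): reg=0xB5

Answer: 0xB5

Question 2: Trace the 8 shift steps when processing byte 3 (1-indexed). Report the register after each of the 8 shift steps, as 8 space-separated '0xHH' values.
After byte 1 (0x1F): reg=0x5D
After byte 2 (0xE5): reg=0x21
Register before byte 3: 0x21
After XOR with byte 0xEF: 0xCE

Answer: 0x9B 0x31 0x62 0xC4 0x8F 0x19 0x32 0x64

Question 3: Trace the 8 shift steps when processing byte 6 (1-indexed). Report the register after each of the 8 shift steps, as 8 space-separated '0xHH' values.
After byte 1 (0x1F): reg=0x5D
After byte 2 (0xE5): reg=0x21
After byte 3 (0xEF): reg=0x64
After byte 4 (0xD8): reg=0x3D
After byte 5 (0x50): reg=0x04
Register before byte 6: 0x04
After XOR with byte 0xE1: 0xE5

Answer: 0xCD 0x9D 0x3D 0x7A 0xF4 0xEF 0xD9 0xB5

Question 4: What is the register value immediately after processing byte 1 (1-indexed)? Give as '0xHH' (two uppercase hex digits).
Answer: 0x5D

Derivation:
After byte 1 (0x1F): reg=0x5D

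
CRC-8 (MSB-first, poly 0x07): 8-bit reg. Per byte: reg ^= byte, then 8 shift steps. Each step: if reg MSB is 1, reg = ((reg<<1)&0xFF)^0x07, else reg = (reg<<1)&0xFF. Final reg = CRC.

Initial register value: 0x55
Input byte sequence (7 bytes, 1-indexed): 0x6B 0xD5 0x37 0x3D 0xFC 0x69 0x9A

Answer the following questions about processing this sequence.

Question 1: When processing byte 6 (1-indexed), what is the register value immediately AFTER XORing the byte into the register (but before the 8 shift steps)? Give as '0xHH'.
Answer: 0xF3

Derivation:
Register before byte 6: 0x9A
Byte 6: 0x69
0x9A XOR 0x69 = 0xF3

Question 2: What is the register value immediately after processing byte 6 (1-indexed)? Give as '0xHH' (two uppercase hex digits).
After byte 1 (0x6B): reg=0xBA
After byte 2 (0xD5): reg=0x0A
After byte 3 (0x37): reg=0xB3
After byte 4 (0x3D): reg=0xA3
After byte 5 (0xFC): reg=0x9A
After byte 6 (0x69): reg=0xD7

Answer: 0xD7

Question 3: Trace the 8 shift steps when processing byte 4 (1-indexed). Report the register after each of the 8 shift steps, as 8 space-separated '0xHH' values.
Answer: 0x1B 0x36 0x6C 0xD8 0xB7 0x69 0xD2 0xA3

Derivation:
After byte 1 (0x6B): reg=0xBA
After byte 2 (0xD5): reg=0x0A
After byte 3 (0x37): reg=0xB3
Register before byte 4: 0xB3
After XOR with byte 0x3D: 0x8E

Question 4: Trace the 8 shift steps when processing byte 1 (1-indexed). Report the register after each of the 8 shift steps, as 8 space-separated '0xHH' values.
Answer: 0x7C 0xF8 0xF7 0xE9 0xD5 0xAD 0x5D 0xBA

Derivation:
Register before byte 1: 0x55
After XOR with byte 0x6B: 0x3E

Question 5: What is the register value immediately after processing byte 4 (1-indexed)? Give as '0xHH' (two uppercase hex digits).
Answer: 0xA3

Derivation:
After byte 1 (0x6B): reg=0xBA
After byte 2 (0xD5): reg=0x0A
After byte 3 (0x37): reg=0xB3
After byte 4 (0x3D): reg=0xA3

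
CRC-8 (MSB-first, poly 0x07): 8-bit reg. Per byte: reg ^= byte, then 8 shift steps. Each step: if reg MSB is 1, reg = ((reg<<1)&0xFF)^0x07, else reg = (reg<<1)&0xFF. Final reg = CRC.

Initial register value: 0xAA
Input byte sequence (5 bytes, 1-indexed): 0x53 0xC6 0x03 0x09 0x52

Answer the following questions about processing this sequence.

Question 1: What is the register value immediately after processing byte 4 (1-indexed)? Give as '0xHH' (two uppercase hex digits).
After byte 1 (0x53): reg=0xE1
After byte 2 (0xC6): reg=0xF5
After byte 3 (0x03): reg=0xCC
After byte 4 (0x09): reg=0x55

Answer: 0x55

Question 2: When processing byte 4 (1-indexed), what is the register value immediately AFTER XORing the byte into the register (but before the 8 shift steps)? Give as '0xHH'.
Register before byte 4: 0xCC
Byte 4: 0x09
0xCC XOR 0x09 = 0xC5

Answer: 0xC5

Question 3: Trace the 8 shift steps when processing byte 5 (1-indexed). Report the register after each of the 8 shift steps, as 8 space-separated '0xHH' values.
Answer: 0x0E 0x1C 0x38 0x70 0xE0 0xC7 0x89 0x15

Derivation:
After byte 1 (0x53): reg=0xE1
After byte 2 (0xC6): reg=0xF5
After byte 3 (0x03): reg=0xCC
After byte 4 (0x09): reg=0x55
Register before byte 5: 0x55
After XOR with byte 0x52: 0x07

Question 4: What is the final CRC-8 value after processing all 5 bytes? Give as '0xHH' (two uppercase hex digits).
Answer: 0x15

Derivation:
After byte 1 (0x53): reg=0xE1
After byte 2 (0xC6): reg=0xF5
After byte 3 (0x03): reg=0xCC
After byte 4 (0x09): reg=0x55
After byte 5 (0x52): reg=0x15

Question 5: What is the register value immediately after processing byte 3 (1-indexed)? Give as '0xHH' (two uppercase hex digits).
After byte 1 (0x53): reg=0xE1
After byte 2 (0xC6): reg=0xF5
After byte 3 (0x03): reg=0xCC

Answer: 0xCC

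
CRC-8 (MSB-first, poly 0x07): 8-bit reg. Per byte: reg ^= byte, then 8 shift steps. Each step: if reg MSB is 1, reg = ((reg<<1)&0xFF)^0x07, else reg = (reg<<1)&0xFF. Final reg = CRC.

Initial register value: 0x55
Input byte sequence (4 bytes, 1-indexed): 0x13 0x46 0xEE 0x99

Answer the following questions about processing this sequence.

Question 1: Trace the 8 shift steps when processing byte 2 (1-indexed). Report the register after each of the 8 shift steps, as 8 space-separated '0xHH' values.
Answer: 0x21 0x42 0x84 0x0F 0x1E 0x3C 0x78 0xF0

Derivation:
After byte 1 (0x13): reg=0xD5
Register before byte 2: 0xD5
After XOR with byte 0x46: 0x93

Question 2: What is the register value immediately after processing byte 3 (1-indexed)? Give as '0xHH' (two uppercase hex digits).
After byte 1 (0x13): reg=0xD5
After byte 2 (0x46): reg=0xF0
After byte 3 (0xEE): reg=0x5A

Answer: 0x5A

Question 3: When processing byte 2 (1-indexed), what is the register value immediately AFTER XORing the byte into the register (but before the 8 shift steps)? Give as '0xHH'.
Answer: 0x93

Derivation:
Register before byte 2: 0xD5
Byte 2: 0x46
0xD5 XOR 0x46 = 0x93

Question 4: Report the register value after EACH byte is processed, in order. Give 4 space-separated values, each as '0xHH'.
0xD5 0xF0 0x5A 0x47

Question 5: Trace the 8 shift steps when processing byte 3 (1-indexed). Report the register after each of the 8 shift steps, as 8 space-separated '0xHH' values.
After byte 1 (0x13): reg=0xD5
After byte 2 (0x46): reg=0xF0
Register before byte 3: 0xF0
After XOR with byte 0xEE: 0x1E

Answer: 0x3C 0x78 0xF0 0xE7 0xC9 0x95 0x2D 0x5A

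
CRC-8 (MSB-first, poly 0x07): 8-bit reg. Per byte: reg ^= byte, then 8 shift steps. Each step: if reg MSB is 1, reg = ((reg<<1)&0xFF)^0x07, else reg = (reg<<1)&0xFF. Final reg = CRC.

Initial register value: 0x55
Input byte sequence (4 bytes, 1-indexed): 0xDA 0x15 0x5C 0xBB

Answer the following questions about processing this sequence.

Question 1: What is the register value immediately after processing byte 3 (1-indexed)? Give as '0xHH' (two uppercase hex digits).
Answer: 0xC9

Derivation:
After byte 1 (0xDA): reg=0xA4
After byte 2 (0x15): reg=0x1E
After byte 3 (0x5C): reg=0xC9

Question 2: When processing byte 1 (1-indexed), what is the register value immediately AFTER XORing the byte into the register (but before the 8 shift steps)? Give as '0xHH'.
Register before byte 1: 0x55
Byte 1: 0xDA
0x55 XOR 0xDA = 0x8F

Answer: 0x8F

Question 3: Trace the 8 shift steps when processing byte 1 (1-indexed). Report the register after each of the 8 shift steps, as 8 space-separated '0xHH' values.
Register before byte 1: 0x55
After XOR with byte 0xDA: 0x8F

Answer: 0x19 0x32 0x64 0xC8 0x97 0x29 0x52 0xA4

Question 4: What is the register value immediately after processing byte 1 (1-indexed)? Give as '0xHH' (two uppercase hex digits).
Answer: 0xA4

Derivation:
After byte 1 (0xDA): reg=0xA4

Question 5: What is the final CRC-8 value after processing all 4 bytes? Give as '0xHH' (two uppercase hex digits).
After byte 1 (0xDA): reg=0xA4
After byte 2 (0x15): reg=0x1E
After byte 3 (0x5C): reg=0xC9
After byte 4 (0xBB): reg=0x59

Answer: 0x59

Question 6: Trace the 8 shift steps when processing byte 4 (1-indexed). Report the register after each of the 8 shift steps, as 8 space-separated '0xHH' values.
Answer: 0xE4 0xCF 0x99 0x35 0x6A 0xD4 0xAF 0x59

Derivation:
After byte 1 (0xDA): reg=0xA4
After byte 2 (0x15): reg=0x1E
After byte 3 (0x5C): reg=0xC9
Register before byte 4: 0xC9
After XOR with byte 0xBB: 0x72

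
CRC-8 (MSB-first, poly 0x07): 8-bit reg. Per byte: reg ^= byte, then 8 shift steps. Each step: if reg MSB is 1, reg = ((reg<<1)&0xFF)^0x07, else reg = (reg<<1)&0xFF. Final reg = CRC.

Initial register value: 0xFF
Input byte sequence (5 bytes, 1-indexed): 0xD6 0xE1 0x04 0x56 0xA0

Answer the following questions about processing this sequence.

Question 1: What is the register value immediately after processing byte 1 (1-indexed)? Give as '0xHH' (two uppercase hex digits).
After byte 1 (0xD6): reg=0xDF

Answer: 0xDF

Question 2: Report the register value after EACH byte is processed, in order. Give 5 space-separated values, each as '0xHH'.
0xDF 0xBA 0x33 0x3C 0xDD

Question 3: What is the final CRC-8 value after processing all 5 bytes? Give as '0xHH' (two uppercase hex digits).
After byte 1 (0xD6): reg=0xDF
After byte 2 (0xE1): reg=0xBA
After byte 3 (0x04): reg=0x33
After byte 4 (0x56): reg=0x3C
After byte 5 (0xA0): reg=0xDD

Answer: 0xDD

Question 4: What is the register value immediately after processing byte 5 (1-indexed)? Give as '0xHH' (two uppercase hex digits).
After byte 1 (0xD6): reg=0xDF
After byte 2 (0xE1): reg=0xBA
After byte 3 (0x04): reg=0x33
After byte 4 (0x56): reg=0x3C
After byte 5 (0xA0): reg=0xDD

Answer: 0xDD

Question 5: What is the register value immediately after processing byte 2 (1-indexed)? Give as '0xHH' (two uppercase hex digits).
Answer: 0xBA

Derivation:
After byte 1 (0xD6): reg=0xDF
After byte 2 (0xE1): reg=0xBA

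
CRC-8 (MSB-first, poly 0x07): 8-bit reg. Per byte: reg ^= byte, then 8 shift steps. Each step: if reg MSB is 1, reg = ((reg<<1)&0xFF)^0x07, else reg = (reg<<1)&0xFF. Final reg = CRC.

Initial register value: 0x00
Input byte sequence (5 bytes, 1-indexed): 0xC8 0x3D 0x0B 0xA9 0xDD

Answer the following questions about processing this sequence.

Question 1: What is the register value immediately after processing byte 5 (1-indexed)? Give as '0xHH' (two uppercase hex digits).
After byte 1 (0xC8): reg=0x76
After byte 2 (0x3D): reg=0xF6
After byte 3 (0x0B): reg=0xFD
After byte 4 (0xA9): reg=0xAB
After byte 5 (0xDD): reg=0x45

Answer: 0x45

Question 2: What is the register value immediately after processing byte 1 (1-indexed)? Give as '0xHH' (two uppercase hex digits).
Answer: 0x76

Derivation:
After byte 1 (0xC8): reg=0x76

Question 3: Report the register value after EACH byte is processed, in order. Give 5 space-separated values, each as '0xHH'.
0x76 0xF6 0xFD 0xAB 0x45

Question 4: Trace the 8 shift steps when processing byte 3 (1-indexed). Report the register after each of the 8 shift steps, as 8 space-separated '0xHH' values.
After byte 1 (0xC8): reg=0x76
After byte 2 (0x3D): reg=0xF6
Register before byte 3: 0xF6
After XOR with byte 0x0B: 0xFD

Answer: 0xFD 0xFD 0xFD 0xFD 0xFD 0xFD 0xFD 0xFD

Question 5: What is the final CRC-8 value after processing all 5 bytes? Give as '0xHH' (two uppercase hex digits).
Answer: 0x45

Derivation:
After byte 1 (0xC8): reg=0x76
After byte 2 (0x3D): reg=0xF6
After byte 3 (0x0B): reg=0xFD
After byte 4 (0xA9): reg=0xAB
After byte 5 (0xDD): reg=0x45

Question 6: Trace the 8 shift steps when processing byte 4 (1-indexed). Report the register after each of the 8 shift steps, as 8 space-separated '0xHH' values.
After byte 1 (0xC8): reg=0x76
After byte 2 (0x3D): reg=0xF6
After byte 3 (0x0B): reg=0xFD
Register before byte 4: 0xFD
After XOR with byte 0xA9: 0x54

Answer: 0xA8 0x57 0xAE 0x5B 0xB6 0x6B 0xD6 0xAB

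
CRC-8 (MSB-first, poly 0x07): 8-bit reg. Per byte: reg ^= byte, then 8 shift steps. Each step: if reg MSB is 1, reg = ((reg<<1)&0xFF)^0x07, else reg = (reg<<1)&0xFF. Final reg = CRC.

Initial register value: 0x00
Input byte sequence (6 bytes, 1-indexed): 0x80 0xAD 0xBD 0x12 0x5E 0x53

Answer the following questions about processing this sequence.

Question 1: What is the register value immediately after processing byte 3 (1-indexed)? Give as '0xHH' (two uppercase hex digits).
After byte 1 (0x80): reg=0x89
After byte 2 (0xAD): reg=0xFC
After byte 3 (0xBD): reg=0xC0

Answer: 0xC0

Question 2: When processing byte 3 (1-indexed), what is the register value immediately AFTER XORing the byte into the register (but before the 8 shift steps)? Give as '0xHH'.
Register before byte 3: 0xFC
Byte 3: 0xBD
0xFC XOR 0xBD = 0x41

Answer: 0x41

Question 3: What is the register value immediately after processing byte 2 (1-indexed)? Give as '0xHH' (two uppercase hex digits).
After byte 1 (0x80): reg=0x89
After byte 2 (0xAD): reg=0xFC

Answer: 0xFC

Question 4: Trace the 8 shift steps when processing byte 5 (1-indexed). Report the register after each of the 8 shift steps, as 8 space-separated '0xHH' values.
After byte 1 (0x80): reg=0x89
After byte 2 (0xAD): reg=0xFC
After byte 3 (0xBD): reg=0xC0
After byte 4 (0x12): reg=0x30
Register before byte 5: 0x30
After XOR with byte 0x5E: 0x6E

Answer: 0xDC 0xBF 0x79 0xF2 0xE3 0xC1 0x85 0x0D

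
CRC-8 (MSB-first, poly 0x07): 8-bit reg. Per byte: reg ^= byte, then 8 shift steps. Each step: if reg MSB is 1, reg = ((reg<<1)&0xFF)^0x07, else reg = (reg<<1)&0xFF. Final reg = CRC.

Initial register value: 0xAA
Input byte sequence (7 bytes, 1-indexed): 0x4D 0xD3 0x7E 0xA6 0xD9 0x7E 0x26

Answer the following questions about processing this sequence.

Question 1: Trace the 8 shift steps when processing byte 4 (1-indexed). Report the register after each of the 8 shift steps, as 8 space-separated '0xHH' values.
Answer: 0x0B 0x16 0x2C 0x58 0xB0 0x67 0xCE 0x9B

Derivation:
After byte 1 (0x4D): reg=0xBB
After byte 2 (0xD3): reg=0x1F
After byte 3 (0x7E): reg=0x20
Register before byte 4: 0x20
After XOR with byte 0xA6: 0x86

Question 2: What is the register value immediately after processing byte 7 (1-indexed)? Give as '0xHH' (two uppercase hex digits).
Answer: 0xD6

Derivation:
After byte 1 (0x4D): reg=0xBB
After byte 2 (0xD3): reg=0x1F
After byte 3 (0x7E): reg=0x20
After byte 4 (0xA6): reg=0x9B
After byte 5 (0xD9): reg=0xC9
After byte 6 (0x7E): reg=0x0C
After byte 7 (0x26): reg=0xD6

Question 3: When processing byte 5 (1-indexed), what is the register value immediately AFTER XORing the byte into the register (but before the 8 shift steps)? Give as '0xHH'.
Answer: 0x42

Derivation:
Register before byte 5: 0x9B
Byte 5: 0xD9
0x9B XOR 0xD9 = 0x42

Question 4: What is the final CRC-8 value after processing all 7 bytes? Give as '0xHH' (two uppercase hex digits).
After byte 1 (0x4D): reg=0xBB
After byte 2 (0xD3): reg=0x1F
After byte 3 (0x7E): reg=0x20
After byte 4 (0xA6): reg=0x9B
After byte 5 (0xD9): reg=0xC9
After byte 6 (0x7E): reg=0x0C
After byte 7 (0x26): reg=0xD6

Answer: 0xD6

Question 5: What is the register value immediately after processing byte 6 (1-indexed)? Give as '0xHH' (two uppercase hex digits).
After byte 1 (0x4D): reg=0xBB
After byte 2 (0xD3): reg=0x1F
After byte 3 (0x7E): reg=0x20
After byte 4 (0xA6): reg=0x9B
After byte 5 (0xD9): reg=0xC9
After byte 6 (0x7E): reg=0x0C

Answer: 0x0C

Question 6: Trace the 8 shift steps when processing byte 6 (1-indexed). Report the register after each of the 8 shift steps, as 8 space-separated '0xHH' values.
Answer: 0x69 0xD2 0xA3 0x41 0x82 0x03 0x06 0x0C

Derivation:
After byte 1 (0x4D): reg=0xBB
After byte 2 (0xD3): reg=0x1F
After byte 3 (0x7E): reg=0x20
After byte 4 (0xA6): reg=0x9B
After byte 5 (0xD9): reg=0xC9
Register before byte 6: 0xC9
After XOR with byte 0x7E: 0xB7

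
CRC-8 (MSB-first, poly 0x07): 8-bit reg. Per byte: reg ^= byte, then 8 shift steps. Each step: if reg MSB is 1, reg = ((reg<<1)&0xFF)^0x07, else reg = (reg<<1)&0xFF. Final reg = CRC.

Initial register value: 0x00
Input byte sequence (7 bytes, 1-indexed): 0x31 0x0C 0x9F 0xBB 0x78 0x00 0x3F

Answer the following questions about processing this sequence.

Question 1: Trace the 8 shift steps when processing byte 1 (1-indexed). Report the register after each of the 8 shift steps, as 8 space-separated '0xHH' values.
Answer: 0x62 0xC4 0x8F 0x19 0x32 0x64 0xC8 0x97

Derivation:
Register before byte 1: 0x00
After XOR with byte 0x31: 0x31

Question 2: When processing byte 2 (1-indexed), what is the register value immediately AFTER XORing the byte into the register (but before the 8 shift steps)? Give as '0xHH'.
Register before byte 2: 0x97
Byte 2: 0x0C
0x97 XOR 0x0C = 0x9B

Answer: 0x9B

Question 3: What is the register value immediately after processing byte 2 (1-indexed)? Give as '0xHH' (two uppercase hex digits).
After byte 1 (0x31): reg=0x97
After byte 2 (0x0C): reg=0xC8

Answer: 0xC8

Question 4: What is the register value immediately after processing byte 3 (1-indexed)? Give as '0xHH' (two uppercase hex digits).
After byte 1 (0x31): reg=0x97
After byte 2 (0x0C): reg=0xC8
After byte 3 (0x9F): reg=0xA2

Answer: 0xA2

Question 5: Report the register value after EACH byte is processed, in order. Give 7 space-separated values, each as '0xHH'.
0x97 0xC8 0xA2 0x4F 0x85 0x92 0x4A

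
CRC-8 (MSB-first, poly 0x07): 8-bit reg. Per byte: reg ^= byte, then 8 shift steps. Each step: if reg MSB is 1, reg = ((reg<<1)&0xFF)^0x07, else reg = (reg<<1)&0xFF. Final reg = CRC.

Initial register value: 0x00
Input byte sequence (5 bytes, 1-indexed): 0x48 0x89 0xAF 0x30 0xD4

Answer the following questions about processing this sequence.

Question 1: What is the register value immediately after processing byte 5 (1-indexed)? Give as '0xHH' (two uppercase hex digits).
After byte 1 (0x48): reg=0xFF
After byte 2 (0x89): reg=0x45
After byte 3 (0xAF): reg=0x98
After byte 4 (0x30): reg=0x51
After byte 5 (0xD4): reg=0x92

Answer: 0x92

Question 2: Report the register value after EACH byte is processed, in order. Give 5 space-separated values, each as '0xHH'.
0xFF 0x45 0x98 0x51 0x92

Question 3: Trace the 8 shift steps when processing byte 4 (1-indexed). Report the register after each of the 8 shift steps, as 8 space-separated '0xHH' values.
Answer: 0x57 0xAE 0x5B 0xB6 0x6B 0xD6 0xAB 0x51

Derivation:
After byte 1 (0x48): reg=0xFF
After byte 2 (0x89): reg=0x45
After byte 3 (0xAF): reg=0x98
Register before byte 4: 0x98
After XOR with byte 0x30: 0xA8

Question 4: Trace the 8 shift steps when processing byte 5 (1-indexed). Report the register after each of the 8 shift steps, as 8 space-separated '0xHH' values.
After byte 1 (0x48): reg=0xFF
After byte 2 (0x89): reg=0x45
After byte 3 (0xAF): reg=0x98
After byte 4 (0x30): reg=0x51
Register before byte 5: 0x51
After XOR with byte 0xD4: 0x85

Answer: 0x0D 0x1A 0x34 0x68 0xD0 0xA7 0x49 0x92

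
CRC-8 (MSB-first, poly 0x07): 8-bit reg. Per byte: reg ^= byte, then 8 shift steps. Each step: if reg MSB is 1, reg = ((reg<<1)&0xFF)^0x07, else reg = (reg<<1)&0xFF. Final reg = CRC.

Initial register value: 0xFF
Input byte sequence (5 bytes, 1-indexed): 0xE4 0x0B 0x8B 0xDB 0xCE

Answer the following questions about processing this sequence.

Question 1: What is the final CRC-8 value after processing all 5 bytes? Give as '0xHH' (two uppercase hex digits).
Answer: 0xA9

Derivation:
After byte 1 (0xE4): reg=0x41
After byte 2 (0x0B): reg=0xF1
After byte 3 (0x8B): reg=0x61
After byte 4 (0xDB): reg=0x2F
After byte 5 (0xCE): reg=0xA9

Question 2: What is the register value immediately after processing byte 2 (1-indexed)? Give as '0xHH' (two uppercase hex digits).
Answer: 0xF1

Derivation:
After byte 1 (0xE4): reg=0x41
After byte 2 (0x0B): reg=0xF1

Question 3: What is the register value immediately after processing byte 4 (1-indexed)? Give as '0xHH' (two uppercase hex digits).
Answer: 0x2F

Derivation:
After byte 1 (0xE4): reg=0x41
After byte 2 (0x0B): reg=0xF1
After byte 3 (0x8B): reg=0x61
After byte 4 (0xDB): reg=0x2F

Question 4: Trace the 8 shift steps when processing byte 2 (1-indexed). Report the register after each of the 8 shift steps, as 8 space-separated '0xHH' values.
After byte 1 (0xE4): reg=0x41
Register before byte 2: 0x41
After XOR with byte 0x0B: 0x4A

Answer: 0x94 0x2F 0x5E 0xBC 0x7F 0xFE 0xFB 0xF1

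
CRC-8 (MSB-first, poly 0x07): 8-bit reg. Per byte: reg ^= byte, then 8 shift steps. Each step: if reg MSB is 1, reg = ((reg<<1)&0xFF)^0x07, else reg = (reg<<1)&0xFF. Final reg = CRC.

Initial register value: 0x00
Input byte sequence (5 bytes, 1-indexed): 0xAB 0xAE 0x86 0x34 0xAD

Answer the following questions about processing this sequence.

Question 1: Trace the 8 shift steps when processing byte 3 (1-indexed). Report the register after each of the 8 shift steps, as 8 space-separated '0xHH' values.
After byte 1 (0xAB): reg=0x58
After byte 2 (0xAE): reg=0xCC
Register before byte 3: 0xCC
After XOR with byte 0x86: 0x4A

Answer: 0x94 0x2F 0x5E 0xBC 0x7F 0xFE 0xFB 0xF1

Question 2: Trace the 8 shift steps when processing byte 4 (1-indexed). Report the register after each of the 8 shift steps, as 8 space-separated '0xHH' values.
Answer: 0x8D 0x1D 0x3A 0x74 0xE8 0xD7 0xA9 0x55

Derivation:
After byte 1 (0xAB): reg=0x58
After byte 2 (0xAE): reg=0xCC
After byte 3 (0x86): reg=0xF1
Register before byte 4: 0xF1
After XOR with byte 0x34: 0xC5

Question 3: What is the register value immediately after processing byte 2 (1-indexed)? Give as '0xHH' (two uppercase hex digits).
After byte 1 (0xAB): reg=0x58
After byte 2 (0xAE): reg=0xCC

Answer: 0xCC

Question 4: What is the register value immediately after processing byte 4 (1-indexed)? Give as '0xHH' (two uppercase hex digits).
After byte 1 (0xAB): reg=0x58
After byte 2 (0xAE): reg=0xCC
After byte 3 (0x86): reg=0xF1
After byte 4 (0x34): reg=0x55

Answer: 0x55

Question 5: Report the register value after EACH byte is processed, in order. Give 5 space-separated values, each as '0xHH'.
0x58 0xCC 0xF1 0x55 0xE6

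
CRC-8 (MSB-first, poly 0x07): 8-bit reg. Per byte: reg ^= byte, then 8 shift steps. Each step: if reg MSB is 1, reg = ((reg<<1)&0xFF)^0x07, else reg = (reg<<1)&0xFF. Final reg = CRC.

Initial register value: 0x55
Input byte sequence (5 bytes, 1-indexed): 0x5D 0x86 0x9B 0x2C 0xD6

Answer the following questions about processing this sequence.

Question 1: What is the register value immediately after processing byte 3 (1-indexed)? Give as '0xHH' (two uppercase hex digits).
Answer: 0x51

Derivation:
After byte 1 (0x5D): reg=0x38
After byte 2 (0x86): reg=0x33
After byte 3 (0x9B): reg=0x51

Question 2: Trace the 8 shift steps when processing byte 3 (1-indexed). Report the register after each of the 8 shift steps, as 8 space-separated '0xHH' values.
After byte 1 (0x5D): reg=0x38
After byte 2 (0x86): reg=0x33
Register before byte 3: 0x33
After XOR with byte 0x9B: 0xA8

Answer: 0x57 0xAE 0x5B 0xB6 0x6B 0xD6 0xAB 0x51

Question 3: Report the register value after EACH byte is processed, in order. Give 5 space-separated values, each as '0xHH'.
0x38 0x33 0x51 0x74 0x67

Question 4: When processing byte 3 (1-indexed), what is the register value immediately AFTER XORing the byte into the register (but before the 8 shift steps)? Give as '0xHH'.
Answer: 0xA8

Derivation:
Register before byte 3: 0x33
Byte 3: 0x9B
0x33 XOR 0x9B = 0xA8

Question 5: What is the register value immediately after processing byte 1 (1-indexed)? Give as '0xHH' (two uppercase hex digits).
Answer: 0x38

Derivation:
After byte 1 (0x5D): reg=0x38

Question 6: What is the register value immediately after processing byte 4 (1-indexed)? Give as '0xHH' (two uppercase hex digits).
Answer: 0x74

Derivation:
After byte 1 (0x5D): reg=0x38
After byte 2 (0x86): reg=0x33
After byte 3 (0x9B): reg=0x51
After byte 4 (0x2C): reg=0x74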